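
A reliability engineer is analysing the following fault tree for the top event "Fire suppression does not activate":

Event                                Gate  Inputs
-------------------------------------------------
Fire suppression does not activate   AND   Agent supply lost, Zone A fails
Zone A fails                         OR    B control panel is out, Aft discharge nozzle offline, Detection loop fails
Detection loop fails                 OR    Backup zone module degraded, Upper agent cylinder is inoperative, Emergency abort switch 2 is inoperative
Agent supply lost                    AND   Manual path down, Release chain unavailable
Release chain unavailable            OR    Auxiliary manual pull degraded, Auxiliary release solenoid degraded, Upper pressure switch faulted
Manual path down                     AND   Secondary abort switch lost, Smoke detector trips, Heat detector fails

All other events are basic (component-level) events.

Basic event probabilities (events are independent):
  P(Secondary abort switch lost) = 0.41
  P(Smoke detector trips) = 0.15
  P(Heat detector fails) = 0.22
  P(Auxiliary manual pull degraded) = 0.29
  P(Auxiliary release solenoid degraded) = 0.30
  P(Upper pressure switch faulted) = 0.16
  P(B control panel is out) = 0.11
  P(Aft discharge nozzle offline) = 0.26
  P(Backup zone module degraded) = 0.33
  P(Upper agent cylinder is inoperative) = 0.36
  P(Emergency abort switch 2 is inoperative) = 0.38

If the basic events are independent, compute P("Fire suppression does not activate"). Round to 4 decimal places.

0.0065

P(Manual path down) [AND] = 0.41 × 0.15 × 0.22 = 0.013530
P(Release chain unavailable) [OR] = 1 − (1−0.29) × (1−0.30) × (1−0.16) = 0.582520
P(Agent supply lost) [AND] = 0.013530 × 0.582520 = 0.007881
P(Detection loop fails) [OR] = 1 − (1−0.33) × (1−0.36) × (1−0.38) = 0.734144
P(Zone A fails) [OR] = 1 − (1−0.11) × (1−0.26) × (1−0.734144) = 0.824907
P(Fire suppression does not activate) [AND] = 0.007881 × 0.824907 = 0.006501
Rounded to 4 decimal places: P(Fire suppression does not activate) ≈ 0.0065.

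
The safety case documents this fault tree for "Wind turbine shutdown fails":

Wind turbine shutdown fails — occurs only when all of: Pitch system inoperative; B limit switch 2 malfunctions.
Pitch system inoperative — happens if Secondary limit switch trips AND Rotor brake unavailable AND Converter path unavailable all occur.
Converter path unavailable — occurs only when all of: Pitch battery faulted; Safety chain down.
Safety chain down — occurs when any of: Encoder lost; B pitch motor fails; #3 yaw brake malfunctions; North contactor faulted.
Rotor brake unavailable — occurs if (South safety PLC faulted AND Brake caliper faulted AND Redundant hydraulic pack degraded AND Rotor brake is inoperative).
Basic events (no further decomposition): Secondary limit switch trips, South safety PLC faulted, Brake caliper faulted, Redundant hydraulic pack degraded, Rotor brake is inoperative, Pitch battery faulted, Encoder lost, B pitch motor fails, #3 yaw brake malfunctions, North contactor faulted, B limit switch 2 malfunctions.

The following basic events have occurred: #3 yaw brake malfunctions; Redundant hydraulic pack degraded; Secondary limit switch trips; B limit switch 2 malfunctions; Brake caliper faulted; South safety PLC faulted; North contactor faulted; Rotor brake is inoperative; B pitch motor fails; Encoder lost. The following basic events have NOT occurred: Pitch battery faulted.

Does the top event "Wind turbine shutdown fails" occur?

Rotor brake unavailable [AND]: South safety PLC faulted=occurs, Brake caliper faulted=occurs, Redundant hydraulic pack degraded=occurs, Rotor brake is inoperative=occurs → all inputs occur → occurs.
Safety chain down [OR]: Encoder lost=occurs, B pitch motor fails=occurs, #3 yaw brake malfunctions=occurs, North contactor faulted=occurs → at least one input occurs → occurs.
Converter path unavailable [AND]: Pitch battery faulted=not, Safety chain down=occurs → not all inputs occur → does not occur.
Pitch system inoperative [AND]: Secondary limit switch trips=occurs, Rotor brake unavailable=occurs, Converter path unavailable=not → not all inputs occur → does not occur.
Wind turbine shutdown fails [AND]: Pitch system inoperative=not, B limit switch 2 malfunctions=occurs → not all inputs occur → does not occur.

No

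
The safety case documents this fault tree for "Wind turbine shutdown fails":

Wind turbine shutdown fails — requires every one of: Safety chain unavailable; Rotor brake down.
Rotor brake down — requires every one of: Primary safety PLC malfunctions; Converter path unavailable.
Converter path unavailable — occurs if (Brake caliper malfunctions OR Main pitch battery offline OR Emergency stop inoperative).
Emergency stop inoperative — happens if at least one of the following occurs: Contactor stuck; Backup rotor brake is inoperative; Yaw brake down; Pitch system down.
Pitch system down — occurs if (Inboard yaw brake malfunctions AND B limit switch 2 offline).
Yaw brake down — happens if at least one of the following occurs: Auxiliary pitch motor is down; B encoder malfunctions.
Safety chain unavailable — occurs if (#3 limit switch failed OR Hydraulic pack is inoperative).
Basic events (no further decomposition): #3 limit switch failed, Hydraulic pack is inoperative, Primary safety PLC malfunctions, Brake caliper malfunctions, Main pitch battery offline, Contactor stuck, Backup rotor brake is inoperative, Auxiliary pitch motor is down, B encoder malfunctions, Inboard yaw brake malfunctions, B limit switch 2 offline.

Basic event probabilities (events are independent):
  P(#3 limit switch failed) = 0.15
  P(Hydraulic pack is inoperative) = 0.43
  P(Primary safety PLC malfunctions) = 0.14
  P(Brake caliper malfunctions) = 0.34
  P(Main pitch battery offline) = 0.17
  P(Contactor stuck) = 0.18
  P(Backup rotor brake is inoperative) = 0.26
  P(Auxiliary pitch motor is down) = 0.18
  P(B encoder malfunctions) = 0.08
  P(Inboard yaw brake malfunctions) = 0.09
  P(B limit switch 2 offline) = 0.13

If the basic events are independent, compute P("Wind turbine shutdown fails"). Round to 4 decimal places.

0.0543

P(Safety chain unavailable) [OR] = 1 − (1−0.15) × (1−0.43) = 0.515500
P(Yaw brake down) [OR] = 1 − (1−0.18) × (1−0.08) = 0.245600
P(Pitch system down) [AND] = 0.09 × 0.13 = 0.011700
P(Emergency stop inoperative) [OR] = 1 − (1−0.18) × (1−0.26) × (1−0.245600) × (1−0.011700) = 0.547586
P(Converter path unavailable) [OR] = 1 − (1−0.34) × (1−0.17) × (1−0.547586) = 0.752168
P(Rotor brake down) [AND] = 0.14 × 0.752168 = 0.105304
P(Wind turbine shutdown fails) [AND] = 0.515500 × 0.105304 = 0.054284
Rounded to 4 decimal places: P(Wind turbine shutdown fails) ≈ 0.0543.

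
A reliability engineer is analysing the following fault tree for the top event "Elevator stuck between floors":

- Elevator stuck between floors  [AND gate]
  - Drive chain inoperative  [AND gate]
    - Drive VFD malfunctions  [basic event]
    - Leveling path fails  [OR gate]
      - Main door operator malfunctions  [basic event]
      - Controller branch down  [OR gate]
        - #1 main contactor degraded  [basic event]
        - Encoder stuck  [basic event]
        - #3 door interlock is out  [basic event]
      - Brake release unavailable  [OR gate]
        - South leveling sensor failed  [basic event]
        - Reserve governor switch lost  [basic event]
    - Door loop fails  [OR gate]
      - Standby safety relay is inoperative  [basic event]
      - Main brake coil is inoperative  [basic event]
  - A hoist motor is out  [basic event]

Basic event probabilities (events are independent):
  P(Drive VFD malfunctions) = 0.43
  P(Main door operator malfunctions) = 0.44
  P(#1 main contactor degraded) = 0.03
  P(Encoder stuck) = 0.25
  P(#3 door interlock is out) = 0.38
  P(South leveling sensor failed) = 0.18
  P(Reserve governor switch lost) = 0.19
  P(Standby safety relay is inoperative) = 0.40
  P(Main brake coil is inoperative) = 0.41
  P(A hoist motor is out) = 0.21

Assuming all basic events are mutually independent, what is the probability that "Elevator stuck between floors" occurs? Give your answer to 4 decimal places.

P(Controller branch down) [OR] = 1 − (1−0.03) × (1−0.25) × (1−0.38) = 0.548950
P(Brake release unavailable) [OR] = 1 − (1−0.18) × (1−0.19) = 0.335800
P(Leveling path fails) [OR] = 1 − (1−0.44) × (1−0.548950) × (1−0.335800) = 0.832231
P(Door loop fails) [OR] = 1 − (1−0.40) × (1−0.41) = 0.646000
P(Drive chain inoperative) [AND] = 0.43 × 0.832231 × 0.646000 = 0.231177
P(Elevator stuck between floors) [AND] = 0.231177 × 0.21 = 0.048547
Rounded to 4 decimal places: P(Elevator stuck between floors) ≈ 0.0485.

0.0485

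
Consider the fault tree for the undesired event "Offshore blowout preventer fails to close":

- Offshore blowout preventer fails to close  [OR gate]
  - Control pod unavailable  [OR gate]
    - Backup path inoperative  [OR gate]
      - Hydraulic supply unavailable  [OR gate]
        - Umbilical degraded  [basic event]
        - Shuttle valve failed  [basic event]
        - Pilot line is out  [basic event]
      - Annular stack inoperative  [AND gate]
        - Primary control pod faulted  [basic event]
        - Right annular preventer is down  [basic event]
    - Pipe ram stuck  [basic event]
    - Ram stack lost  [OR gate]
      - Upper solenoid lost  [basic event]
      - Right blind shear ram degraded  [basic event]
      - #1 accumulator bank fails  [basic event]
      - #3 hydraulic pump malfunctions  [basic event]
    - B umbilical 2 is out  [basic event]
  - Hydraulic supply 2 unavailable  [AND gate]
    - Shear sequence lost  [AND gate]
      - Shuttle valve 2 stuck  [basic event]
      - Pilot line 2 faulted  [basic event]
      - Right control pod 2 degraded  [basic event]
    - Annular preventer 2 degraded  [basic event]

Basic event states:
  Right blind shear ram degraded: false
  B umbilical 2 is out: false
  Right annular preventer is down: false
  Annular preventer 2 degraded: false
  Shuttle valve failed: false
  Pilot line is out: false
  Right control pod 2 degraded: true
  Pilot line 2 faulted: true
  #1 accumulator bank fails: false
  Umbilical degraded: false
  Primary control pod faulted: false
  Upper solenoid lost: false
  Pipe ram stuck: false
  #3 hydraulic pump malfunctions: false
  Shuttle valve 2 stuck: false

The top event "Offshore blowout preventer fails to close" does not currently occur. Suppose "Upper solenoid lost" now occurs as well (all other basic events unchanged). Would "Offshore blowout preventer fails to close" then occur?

Counterfactual: set "Upper solenoid lost" to occurred.
Hydraulic supply unavailable [OR]: Umbilical degraded=not, Shuttle valve failed=not, Pilot line is out=not → no input occurs → does not occur.
Annular stack inoperative [AND]: Primary control pod faulted=not, Right annular preventer is down=not → not all inputs occur → does not occur.
Backup path inoperative [OR]: Hydraulic supply unavailable=not, Annular stack inoperative=not → no input occurs → does not occur.
Ram stack lost [OR]: Upper solenoid lost=occurs, Right blind shear ram degraded=not, #1 accumulator bank fails=not, #3 hydraulic pump malfunctions=not → at least one input occurs → occurs.
Control pod unavailable [OR]: Backup path inoperative=not, Pipe ram stuck=not, Ram stack lost=occurs, B umbilical 2 is out=not → at least one input occurs → occurs.
Shear sequence lost [AND]: Shuttle valve 2 stuck=not, Pilot line 2 faulted=occurs, Right control pod 2 degraded=occurs → not all inputs occur → does not occur.
Hydraulic supply 2 unavailable [AND]: Shear sequence lost=not, Annular preventer 2 degraded=not → not all inputs occur → does not occur.
Offshore blowout preventer fails to close [OR]: Control pod unavailable=occurs, Hydraulic supply 2 unavailable=not → at least one input occurs → occurs.

Yes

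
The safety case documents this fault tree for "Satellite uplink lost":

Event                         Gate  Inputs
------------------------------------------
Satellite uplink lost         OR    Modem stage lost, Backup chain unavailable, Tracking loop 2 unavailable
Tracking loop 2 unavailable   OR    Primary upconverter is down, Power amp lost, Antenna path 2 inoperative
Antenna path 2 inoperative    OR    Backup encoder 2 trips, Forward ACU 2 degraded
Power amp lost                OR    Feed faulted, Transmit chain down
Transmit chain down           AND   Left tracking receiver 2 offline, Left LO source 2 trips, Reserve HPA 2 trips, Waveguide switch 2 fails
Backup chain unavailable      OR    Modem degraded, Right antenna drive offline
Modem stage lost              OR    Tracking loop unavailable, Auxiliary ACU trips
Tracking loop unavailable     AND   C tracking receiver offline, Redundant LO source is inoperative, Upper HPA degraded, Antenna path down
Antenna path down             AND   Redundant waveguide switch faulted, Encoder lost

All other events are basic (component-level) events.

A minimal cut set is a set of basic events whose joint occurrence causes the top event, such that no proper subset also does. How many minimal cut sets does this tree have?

Antenna path down [AND]: one cut set from each child combined → 1 × 1 = 1 cut set(s).
Tracking loop unavailable [AND]: one cut set from each child combined → 1 × 1 × 1 × 1 = 1 cut set(s).
Modem stage lost [OR]: union of children's cut sets → 2 cut set(s).
Backup chain unavailable [OR]: union of children's cut sets → 2 cut set(s).
Transmit chain down [AND]: one cut set from each child combined → 1 × 1 × 1 × 1 = 1 cut set(s).
Power amp lost [OR]: union of children's cut sets → 2 cut set(s).
Antenna path 2 inoperative [OR]: union of children's cut sets → 2 cut set(s).
Tracking loop 2 unavailable [OR]: union of children's cut sets → 5 cut set(s).
Satellite uplink lost [OR]: union of children's cut sets → 9 cut set(s).
Minimal cut sets: {C tracking receiver offline, Encoder lost, Redundant LO source is inoperative, Redundant waveguide switch faulted, Upper HPA degraded}; {Auxiliary ACU trips}; {Modem degraded}; {Right antenna drive offline}; {Primary upconverter is down}; {Feed faulted}; {Left LO source 2 trips, Left tracking receiver 2 offline, Reserve HPA 2 trips, Waveguide switch 2 fails}; {Backup encoder 2 trips}; {Forward ACU 2 degraded}.

9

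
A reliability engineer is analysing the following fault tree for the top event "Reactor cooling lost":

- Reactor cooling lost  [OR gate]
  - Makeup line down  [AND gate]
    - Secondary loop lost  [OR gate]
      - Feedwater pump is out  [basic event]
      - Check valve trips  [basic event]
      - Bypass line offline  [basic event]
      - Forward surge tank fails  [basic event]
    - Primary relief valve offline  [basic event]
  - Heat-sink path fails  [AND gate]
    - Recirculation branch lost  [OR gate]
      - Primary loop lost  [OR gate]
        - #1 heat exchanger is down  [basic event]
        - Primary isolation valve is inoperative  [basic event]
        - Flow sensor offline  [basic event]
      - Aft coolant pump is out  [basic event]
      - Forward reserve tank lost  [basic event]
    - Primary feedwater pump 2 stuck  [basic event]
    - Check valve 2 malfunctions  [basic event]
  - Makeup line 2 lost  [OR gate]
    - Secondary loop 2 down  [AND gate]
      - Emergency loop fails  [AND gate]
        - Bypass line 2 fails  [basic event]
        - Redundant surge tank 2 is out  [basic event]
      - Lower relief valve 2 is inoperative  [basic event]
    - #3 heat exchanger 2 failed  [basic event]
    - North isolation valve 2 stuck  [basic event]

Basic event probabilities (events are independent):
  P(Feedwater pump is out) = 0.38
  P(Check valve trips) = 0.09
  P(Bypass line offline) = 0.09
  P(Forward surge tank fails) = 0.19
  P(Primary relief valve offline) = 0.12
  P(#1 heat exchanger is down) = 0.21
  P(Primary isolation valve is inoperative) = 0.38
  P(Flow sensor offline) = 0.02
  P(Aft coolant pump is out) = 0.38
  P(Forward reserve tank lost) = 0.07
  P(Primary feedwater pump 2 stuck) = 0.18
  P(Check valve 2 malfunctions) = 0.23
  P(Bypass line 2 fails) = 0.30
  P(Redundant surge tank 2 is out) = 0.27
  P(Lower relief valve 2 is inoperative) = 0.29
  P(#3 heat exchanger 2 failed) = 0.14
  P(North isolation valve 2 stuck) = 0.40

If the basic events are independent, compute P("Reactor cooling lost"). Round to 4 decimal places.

P(Secondary loop lost) [OR] = 1 − (1−0.38) × (1−0.09) × (1−0.09) × (1−0.19) = 0.584128
P(Makeup line down) [AND] = 0.584128 × 0.12 = 0.070095
P(Primary loop lost) [OR] = 1 − (1−0.21) × (1−0.38) × (1−0.02) = 0.519996
P(Recirculation branch lost) [OR] = 1 − (1−0.519996) × (1−0.38) × (1−0.07) = 0.723230
P(Heat-sink path fails) [AND] = 0.723230 × 0.18 × 0.23 = 0.029942
P(Emergency loop fails) [AND] = 0.30 × 0.27 = 0.081000
P(Secondary loop 2 down) [AND] = 0.081000 × 0.29 = 0.023490
P(Makeup line 2 lost) [OR] = 1 − (1−0.023490) × (1−0.14) × (1−0.40) = 0.496121
P(Reactor cooling lost) [OR] = 1 − (1−0.070095) × (1−0.029942) × (1−0.496121) = 0.545470
Rounded to 4 decimal places: P(Reactor cooling lost) ≈ 0.5455.

0.5455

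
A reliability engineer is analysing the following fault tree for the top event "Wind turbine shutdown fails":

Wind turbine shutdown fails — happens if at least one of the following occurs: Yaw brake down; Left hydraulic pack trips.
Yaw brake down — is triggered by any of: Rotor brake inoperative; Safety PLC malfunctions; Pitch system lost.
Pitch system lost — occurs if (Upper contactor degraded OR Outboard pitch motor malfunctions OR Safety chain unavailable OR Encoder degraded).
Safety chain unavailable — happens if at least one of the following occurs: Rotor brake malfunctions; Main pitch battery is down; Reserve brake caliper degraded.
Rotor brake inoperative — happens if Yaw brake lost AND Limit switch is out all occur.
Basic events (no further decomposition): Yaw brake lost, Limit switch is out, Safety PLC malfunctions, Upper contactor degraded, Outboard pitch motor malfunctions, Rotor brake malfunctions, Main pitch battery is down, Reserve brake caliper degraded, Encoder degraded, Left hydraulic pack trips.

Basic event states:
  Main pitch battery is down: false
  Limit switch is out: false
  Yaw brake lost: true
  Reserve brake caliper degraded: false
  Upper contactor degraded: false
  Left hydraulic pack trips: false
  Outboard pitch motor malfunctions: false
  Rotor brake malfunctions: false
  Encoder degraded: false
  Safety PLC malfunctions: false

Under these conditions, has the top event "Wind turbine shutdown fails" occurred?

No

Rotor brake inoperative [AND]: Yaw brake lost=occurs, Limit switch is out=not → not all inputs occur → does not occur.
Safety chain unavailable [OR]: Rotor brake malfunctions=not, Main pitch battery is down=not, Reserve brake caliper degraded=not → no input occurs → does not occur.
Pitch system lost [OR]: Upper contactor degraded=not, Outboard pitch motor malfunctions=not, Safety chain unavailable=not, Encoder degraded=not → no input occurs → does not occur.
Yaw brake down [OR]: Rotor brake inoperative=not, Safety PLC malfunctions=not, Pitch system lost=not → no input occurs → does not occur.
Wind turbine shutdown fails [OR]: Yaw brake down=not, Left hydraulic pack trips=not → no input occurs → does not occur.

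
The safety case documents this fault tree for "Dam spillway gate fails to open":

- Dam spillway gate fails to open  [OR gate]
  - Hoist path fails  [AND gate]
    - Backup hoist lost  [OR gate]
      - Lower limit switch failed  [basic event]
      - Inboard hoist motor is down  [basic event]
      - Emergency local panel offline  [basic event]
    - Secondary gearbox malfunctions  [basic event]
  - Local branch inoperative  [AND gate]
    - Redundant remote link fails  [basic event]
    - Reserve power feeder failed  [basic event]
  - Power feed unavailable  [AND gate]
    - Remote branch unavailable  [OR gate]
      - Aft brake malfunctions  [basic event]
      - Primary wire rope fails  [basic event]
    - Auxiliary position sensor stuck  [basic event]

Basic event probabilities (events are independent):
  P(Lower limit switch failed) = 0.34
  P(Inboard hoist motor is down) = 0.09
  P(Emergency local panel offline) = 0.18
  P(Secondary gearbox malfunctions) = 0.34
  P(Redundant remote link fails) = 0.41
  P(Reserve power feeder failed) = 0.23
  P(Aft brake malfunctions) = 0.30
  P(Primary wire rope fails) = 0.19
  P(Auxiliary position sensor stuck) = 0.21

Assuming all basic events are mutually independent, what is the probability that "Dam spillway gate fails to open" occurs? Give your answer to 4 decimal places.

0.3187

P(Backup hoist lost) [OR] = 1 − (1−0.34) × (1−0.09) × (1−0.18) = 0.507508
P(Hoist path fails) [AND] = 0.507508 × 0.34 = 0.172553
P(Local branch inoperative) [AND] = 0.41 × 0.23 = 0.094300
P(Remote branch unavailable) [OR] = 1 − (1−0.30) × (1−0.19) = 0.433000
P(Power feed unavailable) [AND] = 0.433000 × 0.21 = 0.090930
P(Dam spillway gate fails to open) [OR] = 1 − (1−0.172553) × (1−0.094300) × (1−0.090930) = 0.318726
Rounded to 4 decimal places: P(Dam spillway gate fails to open) ≈ 0.3187.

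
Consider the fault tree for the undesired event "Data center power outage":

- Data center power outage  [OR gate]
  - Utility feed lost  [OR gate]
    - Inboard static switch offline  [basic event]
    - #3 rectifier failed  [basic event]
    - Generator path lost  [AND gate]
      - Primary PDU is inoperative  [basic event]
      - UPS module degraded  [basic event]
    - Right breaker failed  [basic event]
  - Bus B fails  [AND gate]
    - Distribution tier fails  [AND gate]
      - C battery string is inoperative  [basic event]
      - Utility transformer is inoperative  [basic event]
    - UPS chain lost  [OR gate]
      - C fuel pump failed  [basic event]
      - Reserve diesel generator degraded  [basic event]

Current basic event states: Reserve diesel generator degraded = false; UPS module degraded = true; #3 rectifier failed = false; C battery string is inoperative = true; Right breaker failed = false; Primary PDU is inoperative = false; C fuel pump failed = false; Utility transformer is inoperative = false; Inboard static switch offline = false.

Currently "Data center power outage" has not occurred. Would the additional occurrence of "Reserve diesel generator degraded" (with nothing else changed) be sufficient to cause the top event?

No

Counterfactual: set "Reserve diesel generator degraded" to occurred.
Generator path lost [AND]: Primary PDU is inoperative=not, UPS module degraded=occurs → not all inputs occur → does not occur.
Utility feed lost [OR]: Inboard static switch offline=not, #3 rectifier failed=not, Generator path lost=not, Right breaker failed=not → no input occurs → does not occur.
Distribution tier fails [AND]: C battery string is inoperative=occurs, Utility transformer is inoperative=not → not all inputs occur → does not occur.
UPS chain lost [OR]: C fuel pump failed=not, Reserve diesel generator degraded=occurs → at least one input occurs → occurs.
Bus B fails [AND]: Distribution tier fails=not, UPS chain lost=occurs → not all inputs occur → does not occur.
Data center power outage [OR]: Utility feed lost=not, Bus B fails=not → no input occurs → does not occur.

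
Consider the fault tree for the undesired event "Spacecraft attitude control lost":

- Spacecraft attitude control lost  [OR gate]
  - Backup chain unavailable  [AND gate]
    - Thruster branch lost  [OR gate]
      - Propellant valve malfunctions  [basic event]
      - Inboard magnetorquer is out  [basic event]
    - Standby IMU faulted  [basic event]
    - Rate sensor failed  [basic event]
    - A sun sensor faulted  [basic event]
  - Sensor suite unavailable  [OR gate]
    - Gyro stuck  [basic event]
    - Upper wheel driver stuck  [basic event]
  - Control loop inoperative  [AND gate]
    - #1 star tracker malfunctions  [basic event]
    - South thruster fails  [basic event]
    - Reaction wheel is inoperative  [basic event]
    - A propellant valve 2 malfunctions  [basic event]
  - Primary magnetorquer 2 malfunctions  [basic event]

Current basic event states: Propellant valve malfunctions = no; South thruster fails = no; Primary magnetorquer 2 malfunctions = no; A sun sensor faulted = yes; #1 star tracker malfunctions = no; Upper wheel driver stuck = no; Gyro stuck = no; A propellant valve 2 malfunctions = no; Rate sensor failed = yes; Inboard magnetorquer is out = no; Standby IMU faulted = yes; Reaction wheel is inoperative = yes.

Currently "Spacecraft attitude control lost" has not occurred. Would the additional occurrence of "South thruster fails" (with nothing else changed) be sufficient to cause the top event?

No

Counterfactual: set "South thruster fails" to occurred.
Thruster branch lost [OR]: Propellant valve malfunctions=not, Inboard magnetorquer is out=not → no input occurs → does not occur.
Backup chain unavailable [AND]: Thruster branch lost=not, Standby IMU faulted=occurs, Rate sensor failed=occurs, A sun sensor faulted=occurs → not all inputs occur → does not occur.
Sensor suite unavailable [OR]: Gyro stuck=not, Upper wheel driver stuck=not → no input occurs → does not occur.
Control loop inoperative [AND]: #1 star tracker malfunctions=not, South thruster fails=occurs, Reaction wheel is inoperative=occurs, A propellant valve 2 malfunctions=not → not all inputs occur → does not occur.
Spacecraft attitude control lost [OR]: Backup chain unavailable=not, Sensor suite unavailable=not, Control loop inoperative=not, Primary magnetorquer 2 malfunctions=not → no input occurs → does not occur.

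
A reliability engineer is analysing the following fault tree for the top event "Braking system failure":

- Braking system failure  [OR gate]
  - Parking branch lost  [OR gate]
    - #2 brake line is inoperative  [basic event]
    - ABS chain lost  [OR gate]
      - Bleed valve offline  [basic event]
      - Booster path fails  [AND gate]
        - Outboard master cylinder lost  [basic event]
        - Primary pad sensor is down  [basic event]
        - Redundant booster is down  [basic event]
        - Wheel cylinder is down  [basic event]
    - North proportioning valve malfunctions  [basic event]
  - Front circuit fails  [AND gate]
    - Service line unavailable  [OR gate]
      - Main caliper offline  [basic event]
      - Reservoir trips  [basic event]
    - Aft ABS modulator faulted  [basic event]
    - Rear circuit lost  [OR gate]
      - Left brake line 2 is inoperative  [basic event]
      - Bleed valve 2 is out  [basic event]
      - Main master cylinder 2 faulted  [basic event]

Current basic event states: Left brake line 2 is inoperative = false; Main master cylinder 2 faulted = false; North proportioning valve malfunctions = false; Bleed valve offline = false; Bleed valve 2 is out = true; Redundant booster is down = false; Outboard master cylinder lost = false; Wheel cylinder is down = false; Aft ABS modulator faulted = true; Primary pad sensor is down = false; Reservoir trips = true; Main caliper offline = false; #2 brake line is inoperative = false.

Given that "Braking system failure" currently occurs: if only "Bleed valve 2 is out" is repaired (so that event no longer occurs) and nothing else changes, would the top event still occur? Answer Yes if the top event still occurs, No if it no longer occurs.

No

Counterfactual: set "Bleed valve 2 is out" to not occurred.
Booster path fails [AND]: Outboard master cylinder lost=not, Primary pad sensor is down=not, Redundant booster is down=not, Wheel cylinder is down=not → not all inputs occur → does not occur.
ABS chain lost [OR]: Bleed valve offline=not, Booster path fails=not → no input occurs → does not occur.
Parking branch lost [OR]: #2 brake line is inoperative=not, ABS chain lost=not, North proportioning valve malfunctions=not → no input occurs → does not occur.
Service line unavailable [OR]: Main caliper offline=not, Reservoir trips=occurs → at least one input occurs → occurs.
Rear circuit lost [OR]: Left brake line 2 is inoperative=not, Bleed valve 2 is out=not, Main master cylinder 2 faulted=not → no input occurs → does not occur.
Front circuit fails [AND]: Service line unavailable=occurs, Aft ABS modulator faulted=occurs, Rear circuit lost=not → not all inputs occur → does not occur.
Braking system failure [OR]: Parking branch lost=not, Front circuit fails=not → no input occurs → does not occur.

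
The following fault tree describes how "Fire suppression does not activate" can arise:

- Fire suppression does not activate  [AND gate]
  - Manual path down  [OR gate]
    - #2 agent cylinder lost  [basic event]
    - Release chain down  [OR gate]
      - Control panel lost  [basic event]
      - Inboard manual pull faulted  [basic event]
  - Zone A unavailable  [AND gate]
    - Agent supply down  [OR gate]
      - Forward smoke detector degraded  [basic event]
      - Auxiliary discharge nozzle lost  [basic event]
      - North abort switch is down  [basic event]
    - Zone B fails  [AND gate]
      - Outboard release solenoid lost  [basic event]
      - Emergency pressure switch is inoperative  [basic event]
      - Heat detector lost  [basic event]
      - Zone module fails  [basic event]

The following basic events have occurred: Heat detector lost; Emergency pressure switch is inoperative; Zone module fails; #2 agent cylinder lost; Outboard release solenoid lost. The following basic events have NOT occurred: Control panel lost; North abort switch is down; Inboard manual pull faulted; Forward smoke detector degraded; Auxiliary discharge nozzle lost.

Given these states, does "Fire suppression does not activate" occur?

No

Release chain down [OR]: Control panel lost=not, Inboard manual pull faulted=not → no input occurs → does not occur.
Manual path down [OR]: #2 agent cylinder lost=occurs, Release chain down=not → at least one input occurs → occurs.
Agent supply down [OR]: Forward smoke detector degraded=not, Auxiliary discharge nozzle lost=not, North abort switch is down=not → no input occurs → does not occur.
Zone B fails [AND]: Outboard release solenoid lost=occurs, Emergency pressure switch is inoperative=occurs, Heat detector lost=occurs, Zone module fails=occurs → all inputs occur → occurs.
Zone A unavailable [AND]: Agent supply down=not, Zone B fails=occurs → not all inputs occur → does not occur.
Fire suppression does not activate [AND]: Manual path down=occurs, Zone A unavailable=not → not all inputs occur → does not occur.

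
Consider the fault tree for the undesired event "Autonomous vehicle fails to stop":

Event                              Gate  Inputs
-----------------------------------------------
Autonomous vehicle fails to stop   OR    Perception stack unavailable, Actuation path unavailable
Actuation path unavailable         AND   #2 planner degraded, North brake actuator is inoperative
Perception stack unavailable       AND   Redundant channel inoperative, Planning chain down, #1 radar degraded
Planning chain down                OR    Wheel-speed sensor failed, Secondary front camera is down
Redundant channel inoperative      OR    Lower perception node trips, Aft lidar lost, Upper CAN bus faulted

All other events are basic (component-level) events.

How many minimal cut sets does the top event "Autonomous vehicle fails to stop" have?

Redundant channel inoperative [OR]: union of children's cut sets → 3 cut set(s).
Planning chain down [OR]: union of children's cut sets → 2 cut set(s).
Perception stack unavailable [AND]: one cut set from each child combined → 3 × 2 × 1 = 6 cut set(s).
Actuation path unavailable [AND]: one cut set from each child combined → 1 × 1 = 1 cut set(s).
Autonomous vehicle fails to stop [OR]: union of children's cut sets → 7 cut set(s).
Minimal cut sets: {#1 radar degraded, Lower perception node trips, Wheel-speed sensor failed}; {#1 radar degraded, Lower perception node trips, Secondary front camera is down}; {#1 radar degraded, Aft lidar lost, Wheel-speed sensor failed}; {#1 radar degraded, Aft lidar lost, Secondary front camera is down}; {#1 radar degraded, Upper CAN bus faulted, Wheel-speed sensor failed}; {#1 radar degraded, Secondary front camera is down, Upper CAN bus faulted}; {#2 planner degraded, North brake actuator is inoperative}.

7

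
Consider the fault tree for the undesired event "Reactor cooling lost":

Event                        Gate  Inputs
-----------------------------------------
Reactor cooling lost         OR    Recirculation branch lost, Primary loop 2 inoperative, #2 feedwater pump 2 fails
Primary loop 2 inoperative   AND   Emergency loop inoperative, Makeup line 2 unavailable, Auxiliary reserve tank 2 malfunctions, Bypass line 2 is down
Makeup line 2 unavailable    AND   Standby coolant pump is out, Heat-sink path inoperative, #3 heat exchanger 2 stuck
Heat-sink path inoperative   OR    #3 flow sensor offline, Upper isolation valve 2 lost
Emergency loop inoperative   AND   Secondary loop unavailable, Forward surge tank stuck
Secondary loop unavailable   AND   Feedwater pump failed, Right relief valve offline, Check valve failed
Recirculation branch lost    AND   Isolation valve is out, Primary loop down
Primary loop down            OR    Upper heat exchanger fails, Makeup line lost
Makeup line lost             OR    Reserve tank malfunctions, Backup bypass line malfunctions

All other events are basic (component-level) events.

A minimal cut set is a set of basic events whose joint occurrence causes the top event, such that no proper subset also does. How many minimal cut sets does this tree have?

Makeup line lost [OR]: union of children's cut sets → 2 cut set(s).
Primary loop down [OR]: union of children's cut sets → 3 cut set(s).
Recirculation branch lost [AND]: one cut set from each child combined → 1 × 3 = 3 cut set(s).
Secondary loop unavailable [AND]: one cut set from each child combined → 1 × 1 × 1 = 1 cut set(s).
Emergency loop inoperative [AND]: one cut set from each child combined → 1 × 1 = 1 cut set(s).
Heat-sink path inoperative [OR]: union of children's cut sets → 2 cut set(s).
Makeup line 2 unavailable [AND]: one cut set from each child combined → 1 × 2 × 1 = 2 cut set(s).
Primary loop 2 inoperative [AND]: one cut set from each child combined → 1 × 2 × 1 × 1 = 2 cut set(s).
Reactor cooling lost [OR]: union of children's cut sets → 6 cut set(s).
Minimal cut sets: {Isolation valve is out, Upper heat exchanger fails}; {Isolation valve is out, Reserve tank malfunctions}; {Backup bypass line malfunctions, Isolation valve is out}; {#3 flow sensor offline, #3 heat exchanger 2 stuck, Auxiliary reserve tank 2 malfunctions, Bypass line 2 is down, Check valve failed, Feedwater pump failed, Forward surge tank stuck, Right relief valve offline, Standby coolant pump is out}; {#3 heat exchanger 2 stuck, Auxiliary reserve tank 2 malfunctions, Bypass line 2 is down, Check valve failed, Feedwater pump failed, Forward surge tank stuck, Right relief valve offline, Standby coolant pump is out, Upper isolation valve 2 lost}; {#2 feedwater pump 2 fails}.

6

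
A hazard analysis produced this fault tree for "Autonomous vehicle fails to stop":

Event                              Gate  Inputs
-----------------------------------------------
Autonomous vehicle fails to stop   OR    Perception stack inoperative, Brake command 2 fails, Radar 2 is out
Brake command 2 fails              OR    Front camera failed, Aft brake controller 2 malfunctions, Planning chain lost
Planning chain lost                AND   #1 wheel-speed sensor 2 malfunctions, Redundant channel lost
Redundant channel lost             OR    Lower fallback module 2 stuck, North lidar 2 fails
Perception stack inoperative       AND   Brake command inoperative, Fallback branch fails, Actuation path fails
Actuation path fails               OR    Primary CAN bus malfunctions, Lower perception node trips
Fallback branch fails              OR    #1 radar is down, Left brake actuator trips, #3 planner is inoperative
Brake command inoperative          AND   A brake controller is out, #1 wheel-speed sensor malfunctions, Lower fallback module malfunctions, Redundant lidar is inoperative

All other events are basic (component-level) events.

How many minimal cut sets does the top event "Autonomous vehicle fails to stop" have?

11

Brake command inoperative [AND]: one cut set from each child combined → 1 × 1 × 1 × 1 = 1 cut set(s).
Fallback branch fails [OR]: union of children's cut sets → 3 cut set(s).
Actuation path fails [OR]: union of children's cut sets → 2 cut set(s).
Perception stack inoperative [AND]: one cut set from each child combined → 1 × 3 × 2 = 6 cut set(s).
Redundant channel lost [OR]: union of children's cut sets → 2 cut set(s).
Planning chain lost [AND]: one cut set from each child combined → 1 × 2 = 2 cut set(s).
Brake command 2 fails [OR]: union of children's cut sets → 4 cut set(s).
Autonomous vehicle fails to stop [OR]: union of children's cut sets → 11 cut set(s).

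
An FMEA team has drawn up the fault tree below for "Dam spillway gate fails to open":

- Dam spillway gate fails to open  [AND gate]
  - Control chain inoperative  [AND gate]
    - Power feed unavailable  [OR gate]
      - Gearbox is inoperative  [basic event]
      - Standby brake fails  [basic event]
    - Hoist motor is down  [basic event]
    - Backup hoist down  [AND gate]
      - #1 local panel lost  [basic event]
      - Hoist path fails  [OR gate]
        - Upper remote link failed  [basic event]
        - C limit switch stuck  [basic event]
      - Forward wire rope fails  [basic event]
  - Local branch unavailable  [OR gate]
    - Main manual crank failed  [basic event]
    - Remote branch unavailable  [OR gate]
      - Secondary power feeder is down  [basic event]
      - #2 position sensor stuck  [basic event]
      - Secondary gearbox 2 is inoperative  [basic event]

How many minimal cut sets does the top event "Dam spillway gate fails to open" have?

16

Power feed unavailable [OR]: union of children's cut sets → 2 cut set(s).
Hoist path fails [OR]: union of children's cut sets → 2 cut set(s).
Backup hoist down [AND]: one cut set from each child combined → 1 × 2 × 1 = 2 cut set(s).
Control chain inoperative [AND]: one cut set from each child combined → 2 × 1 × 2 = 4 cut set(s).
Remote branch unavailable [OR]: union of children's cut sets → 3 cut set(s).
Local branch unavailable [OR]: union of children's cut sets → 4 cut set(s).
Dam spillway gate fails to open [AND]: one cut set from each child combined → 4 × 4 = 16 cut set(s).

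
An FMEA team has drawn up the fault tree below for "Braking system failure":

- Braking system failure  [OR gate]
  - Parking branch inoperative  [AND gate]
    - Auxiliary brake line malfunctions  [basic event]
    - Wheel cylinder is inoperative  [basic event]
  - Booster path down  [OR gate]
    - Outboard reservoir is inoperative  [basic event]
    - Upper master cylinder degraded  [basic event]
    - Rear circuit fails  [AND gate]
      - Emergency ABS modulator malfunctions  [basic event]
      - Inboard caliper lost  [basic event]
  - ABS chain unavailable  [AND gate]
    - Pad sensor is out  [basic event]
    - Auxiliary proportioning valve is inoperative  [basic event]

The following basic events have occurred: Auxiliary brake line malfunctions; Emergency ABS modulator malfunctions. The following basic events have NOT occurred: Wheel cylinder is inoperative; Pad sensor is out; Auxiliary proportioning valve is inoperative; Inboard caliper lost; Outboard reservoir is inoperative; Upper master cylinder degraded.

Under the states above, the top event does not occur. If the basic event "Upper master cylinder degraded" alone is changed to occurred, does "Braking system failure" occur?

Counterfactual: set "Upper master cylinder degraded" to occurred.
Parking branch inoperative [AND]: Auxiliary brake line malfunctions=occurs, Wheel cylinder is inoperative=not → not all inputs occur → does not occur.
Rear circuit fails [AND]: Emergency ABS modulator malfunctions=occurs, Inboard caliper lost=not → not all inputs occur → does not occur.
Booster path down [OR]: Outboard reservoir is inoperative=not, Upper master cylinder degraded=occurs, Rear circuit fails=not → at least one input occurs → occurs.
ABS chain unavailable [AND]: Pad sensor is out=not, Auxiliary proportioning valve is inoperative=not → not all inputs occur → does not occur.
Braking system failure [OR]: Parking branch inoperative=not, Booster path down=occurs, ABS chain unavailable=not → at least one input occurs → occurs.

Yes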